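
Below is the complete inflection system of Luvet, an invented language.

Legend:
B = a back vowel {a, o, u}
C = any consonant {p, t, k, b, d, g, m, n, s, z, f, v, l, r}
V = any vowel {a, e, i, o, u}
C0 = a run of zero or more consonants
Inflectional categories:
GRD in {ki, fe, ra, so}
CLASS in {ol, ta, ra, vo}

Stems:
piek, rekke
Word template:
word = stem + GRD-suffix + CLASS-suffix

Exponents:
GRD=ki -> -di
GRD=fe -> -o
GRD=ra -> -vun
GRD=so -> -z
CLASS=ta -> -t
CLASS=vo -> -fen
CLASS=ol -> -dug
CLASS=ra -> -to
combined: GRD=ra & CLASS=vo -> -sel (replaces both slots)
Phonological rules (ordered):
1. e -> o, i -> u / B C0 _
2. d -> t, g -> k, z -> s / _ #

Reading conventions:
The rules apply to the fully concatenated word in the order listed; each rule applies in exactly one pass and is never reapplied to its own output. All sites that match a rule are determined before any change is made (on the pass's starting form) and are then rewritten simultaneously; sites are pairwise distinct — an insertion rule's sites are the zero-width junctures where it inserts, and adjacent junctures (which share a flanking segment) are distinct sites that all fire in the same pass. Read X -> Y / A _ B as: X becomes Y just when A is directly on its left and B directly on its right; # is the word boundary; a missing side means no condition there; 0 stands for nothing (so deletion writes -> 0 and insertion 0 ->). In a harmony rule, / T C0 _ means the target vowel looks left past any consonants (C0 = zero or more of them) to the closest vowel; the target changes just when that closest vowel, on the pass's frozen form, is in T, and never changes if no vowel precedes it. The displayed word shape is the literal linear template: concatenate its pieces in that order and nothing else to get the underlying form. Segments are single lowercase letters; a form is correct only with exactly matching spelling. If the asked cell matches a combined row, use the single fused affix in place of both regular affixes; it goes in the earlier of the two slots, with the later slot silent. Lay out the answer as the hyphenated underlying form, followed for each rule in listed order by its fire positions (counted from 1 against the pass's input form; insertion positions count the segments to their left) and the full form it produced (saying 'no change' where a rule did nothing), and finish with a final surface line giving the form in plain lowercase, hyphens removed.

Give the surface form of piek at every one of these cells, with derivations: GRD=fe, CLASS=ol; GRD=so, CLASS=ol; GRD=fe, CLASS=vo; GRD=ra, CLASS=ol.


cell GRD=fe, CLASS=ol:
underlying: piek-o-dug
1. e -> o, i -> u / B C0 _: no change
2. d -> t, g -> k, z -> s / _ #: fires at position(s) 8: piekoduk
surface: piekoduk

cell GRD=so, CLASS=ol:
underlying: piek-z-dug
1. e -> o, i -> u / B C0 _: no change
2. d -> t, g -> k, z -> s / _ #: fires at position(s) 8: piekzduk
surface: piekzduk

cell GRD=fe, CLASS=vo:
underlying: piek-o-fen
1. e -> o, i -> u / B C0 _: fires at position(s) 7: piekofon
2. d -> t, g -> k, z -> s / _ #: no change
surface: piekofon

cell GRD=ra, CLASS=ol:
underlying: piek-vun-dug
1. e -> o, i -> u / B C0 _: no change
2. d -> t, g -> k, z -> s / _ #: fires at position(s) 10: piekvunduk
surface: piekvunduk


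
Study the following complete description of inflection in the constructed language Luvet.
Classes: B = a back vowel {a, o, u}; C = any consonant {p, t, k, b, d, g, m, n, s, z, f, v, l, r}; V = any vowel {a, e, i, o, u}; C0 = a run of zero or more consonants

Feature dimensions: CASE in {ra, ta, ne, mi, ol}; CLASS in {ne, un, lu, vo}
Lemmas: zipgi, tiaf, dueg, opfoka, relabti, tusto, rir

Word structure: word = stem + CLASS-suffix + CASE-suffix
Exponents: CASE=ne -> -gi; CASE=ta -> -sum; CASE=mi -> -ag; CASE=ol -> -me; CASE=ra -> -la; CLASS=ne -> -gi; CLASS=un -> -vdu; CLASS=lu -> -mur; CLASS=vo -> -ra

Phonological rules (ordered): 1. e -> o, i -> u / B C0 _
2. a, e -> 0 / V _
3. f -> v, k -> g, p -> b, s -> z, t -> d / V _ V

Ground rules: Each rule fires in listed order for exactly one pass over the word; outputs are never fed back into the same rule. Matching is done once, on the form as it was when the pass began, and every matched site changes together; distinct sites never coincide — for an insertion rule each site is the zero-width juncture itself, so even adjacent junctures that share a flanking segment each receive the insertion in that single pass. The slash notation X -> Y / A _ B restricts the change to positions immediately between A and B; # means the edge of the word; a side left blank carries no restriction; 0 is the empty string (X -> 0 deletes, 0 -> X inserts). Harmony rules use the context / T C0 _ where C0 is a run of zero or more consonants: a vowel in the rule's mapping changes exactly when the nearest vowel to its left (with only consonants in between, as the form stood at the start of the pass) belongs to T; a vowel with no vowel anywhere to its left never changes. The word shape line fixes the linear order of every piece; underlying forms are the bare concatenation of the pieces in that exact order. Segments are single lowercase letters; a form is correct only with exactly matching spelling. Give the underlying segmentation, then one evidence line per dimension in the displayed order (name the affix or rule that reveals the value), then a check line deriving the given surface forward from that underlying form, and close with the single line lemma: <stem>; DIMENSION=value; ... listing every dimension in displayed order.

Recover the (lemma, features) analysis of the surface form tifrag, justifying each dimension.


underlying: tiaf-ra-ag
CASE=mi - signalled by the affix -ag
CLASS=vo - signalled by the affix -ra
check: tiafraag -> tiafraag -> tifrag -> tifrag
lemma: tiaf; CASE=mi; CLASS=vo


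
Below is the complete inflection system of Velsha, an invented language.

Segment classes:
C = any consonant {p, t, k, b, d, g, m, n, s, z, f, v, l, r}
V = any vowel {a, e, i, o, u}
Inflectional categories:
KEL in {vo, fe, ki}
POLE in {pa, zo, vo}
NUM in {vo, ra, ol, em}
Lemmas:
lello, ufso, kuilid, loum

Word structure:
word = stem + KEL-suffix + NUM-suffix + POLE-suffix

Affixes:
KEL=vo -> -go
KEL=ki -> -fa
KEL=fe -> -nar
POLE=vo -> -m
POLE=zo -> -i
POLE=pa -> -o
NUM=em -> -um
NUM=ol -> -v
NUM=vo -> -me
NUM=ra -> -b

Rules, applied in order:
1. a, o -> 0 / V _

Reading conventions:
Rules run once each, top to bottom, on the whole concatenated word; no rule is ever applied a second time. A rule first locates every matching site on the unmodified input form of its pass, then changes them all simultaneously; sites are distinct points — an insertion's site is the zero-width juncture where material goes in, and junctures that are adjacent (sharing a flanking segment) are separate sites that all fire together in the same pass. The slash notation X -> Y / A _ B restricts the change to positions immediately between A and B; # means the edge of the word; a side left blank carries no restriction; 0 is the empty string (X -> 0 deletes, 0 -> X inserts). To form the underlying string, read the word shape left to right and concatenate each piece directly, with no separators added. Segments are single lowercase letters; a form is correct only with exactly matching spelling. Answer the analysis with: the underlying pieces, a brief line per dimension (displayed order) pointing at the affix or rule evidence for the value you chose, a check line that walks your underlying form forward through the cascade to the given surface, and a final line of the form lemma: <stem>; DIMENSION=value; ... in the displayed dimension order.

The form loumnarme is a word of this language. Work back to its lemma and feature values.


underlying: loum-nar-me-o
KEL=fe - signalled by the affix -nar
POLE=pa - signalled by the affix -o
NUM=vo - signalled by the affix -me
check: loumnarmeo -> loumnarme
lemma: loum; KEL=fe; POLE=pa; NUM=vo


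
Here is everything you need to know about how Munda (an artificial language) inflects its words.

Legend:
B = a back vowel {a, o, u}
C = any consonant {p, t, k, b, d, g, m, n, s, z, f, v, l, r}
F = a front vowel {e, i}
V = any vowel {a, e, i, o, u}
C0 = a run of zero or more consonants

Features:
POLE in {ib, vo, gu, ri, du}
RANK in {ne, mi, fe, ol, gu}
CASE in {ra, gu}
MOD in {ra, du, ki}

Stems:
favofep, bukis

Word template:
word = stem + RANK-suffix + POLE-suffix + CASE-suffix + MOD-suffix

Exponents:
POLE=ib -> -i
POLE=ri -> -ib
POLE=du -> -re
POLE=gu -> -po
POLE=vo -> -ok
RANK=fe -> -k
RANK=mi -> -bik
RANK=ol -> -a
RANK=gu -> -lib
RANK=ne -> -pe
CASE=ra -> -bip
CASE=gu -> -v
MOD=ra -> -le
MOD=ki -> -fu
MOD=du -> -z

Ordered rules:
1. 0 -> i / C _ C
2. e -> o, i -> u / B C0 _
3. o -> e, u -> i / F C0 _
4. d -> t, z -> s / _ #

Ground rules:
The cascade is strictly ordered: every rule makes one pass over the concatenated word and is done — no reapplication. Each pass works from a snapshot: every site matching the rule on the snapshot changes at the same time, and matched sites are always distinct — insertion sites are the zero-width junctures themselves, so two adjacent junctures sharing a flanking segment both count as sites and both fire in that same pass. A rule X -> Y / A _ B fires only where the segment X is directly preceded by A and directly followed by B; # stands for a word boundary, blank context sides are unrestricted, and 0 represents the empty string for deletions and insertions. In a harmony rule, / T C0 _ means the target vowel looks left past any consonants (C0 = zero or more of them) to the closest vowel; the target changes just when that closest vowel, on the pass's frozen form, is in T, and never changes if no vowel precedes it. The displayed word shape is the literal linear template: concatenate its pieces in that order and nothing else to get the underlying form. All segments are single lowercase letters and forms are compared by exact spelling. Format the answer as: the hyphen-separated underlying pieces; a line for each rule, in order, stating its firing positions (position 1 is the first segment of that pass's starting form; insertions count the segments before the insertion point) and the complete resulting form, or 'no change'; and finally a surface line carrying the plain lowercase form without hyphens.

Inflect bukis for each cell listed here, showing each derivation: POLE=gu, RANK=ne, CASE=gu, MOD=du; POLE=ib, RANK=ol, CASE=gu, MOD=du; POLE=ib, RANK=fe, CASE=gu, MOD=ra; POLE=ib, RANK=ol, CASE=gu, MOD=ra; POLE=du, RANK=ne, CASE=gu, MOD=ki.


cell POLE=gu, RANK=ne, CASE=gu, MOD=du:
underlying: bukis-pe-po-v-z
1. 0 -> i / C _ C: inserts after position(s) 5, 10: bukisipepoviz
2. e -> o, i -> u / B C0 _: fires at position(s) 4, 12: bukusipepovuz
3. o -> e, u -> i / F C0 _: fires at position(s) 10: bukusipepevuz
4. d -> t, z -> s / _ #: fires at position(s) 13: bukusipepevus
surface: bukusipepevus

cell POLE=ib, RANK=ol, CASE=gu, MOD=du:
underlying: bukis-a-i-v-z
1. 0 -> i / C _ C: inserts after position(s) 8: bukisaiviz
2. e -> o, i -> u / B C0 _: fires at position(s) 4, 7: bukusauviz
3. o -> e, u -> i / F C0 _: no change
4. d -> t, z -> s / _ #: fires at position(s) 10: bukusauvis
surface: bukusauvis

cell POLE=ib, RANK=fe, CASE=gu, MOD=ra:
underlying: bukis-k-i-v-le
1. 0 -> i / C _ C: inserts after position(s) 5, 8: bukisikivile
2. e -> o, i -> u / B C0 _: fires at position(s) 4: bukusikivile
3. o -> e, u -> i / F C0 _: no change
4. d -> t, z -> s / _ #: no change
surface: bukusikivile

cell POLE=ib, RANK=ol, CASE=gu, MOD=ra:
underlying: bukis-a-i-v-le
1. 0 -> i / C _ C: inserts after position(s) 8: bukisaivile
2. e -> o, i -> u / B C0 _: fires at position(s) 4, 7: bukusauvile
3. o -> e, u -> i / F C0 _: no change
4. d -> t, z -> s / _ #: no change
surface: bukusauvile

cell POLE=du, RANK=ne, CASE=gu, MOD=ki:
underlying: bukis-pe-re-v-fu
1. 0 -> i / C _ C: inserts after position(s) 5, 10: bukisiperevifu
2. e -> o, i -> u / B C0 _: fires at position(s) 4: bukusiperevifu
3. o -> e, u -> i / F C0 _: fires at position(s) 14: bukusiperevifi
4. d -> t, z -> s / _ #: no change
surface: bukusiperevifi


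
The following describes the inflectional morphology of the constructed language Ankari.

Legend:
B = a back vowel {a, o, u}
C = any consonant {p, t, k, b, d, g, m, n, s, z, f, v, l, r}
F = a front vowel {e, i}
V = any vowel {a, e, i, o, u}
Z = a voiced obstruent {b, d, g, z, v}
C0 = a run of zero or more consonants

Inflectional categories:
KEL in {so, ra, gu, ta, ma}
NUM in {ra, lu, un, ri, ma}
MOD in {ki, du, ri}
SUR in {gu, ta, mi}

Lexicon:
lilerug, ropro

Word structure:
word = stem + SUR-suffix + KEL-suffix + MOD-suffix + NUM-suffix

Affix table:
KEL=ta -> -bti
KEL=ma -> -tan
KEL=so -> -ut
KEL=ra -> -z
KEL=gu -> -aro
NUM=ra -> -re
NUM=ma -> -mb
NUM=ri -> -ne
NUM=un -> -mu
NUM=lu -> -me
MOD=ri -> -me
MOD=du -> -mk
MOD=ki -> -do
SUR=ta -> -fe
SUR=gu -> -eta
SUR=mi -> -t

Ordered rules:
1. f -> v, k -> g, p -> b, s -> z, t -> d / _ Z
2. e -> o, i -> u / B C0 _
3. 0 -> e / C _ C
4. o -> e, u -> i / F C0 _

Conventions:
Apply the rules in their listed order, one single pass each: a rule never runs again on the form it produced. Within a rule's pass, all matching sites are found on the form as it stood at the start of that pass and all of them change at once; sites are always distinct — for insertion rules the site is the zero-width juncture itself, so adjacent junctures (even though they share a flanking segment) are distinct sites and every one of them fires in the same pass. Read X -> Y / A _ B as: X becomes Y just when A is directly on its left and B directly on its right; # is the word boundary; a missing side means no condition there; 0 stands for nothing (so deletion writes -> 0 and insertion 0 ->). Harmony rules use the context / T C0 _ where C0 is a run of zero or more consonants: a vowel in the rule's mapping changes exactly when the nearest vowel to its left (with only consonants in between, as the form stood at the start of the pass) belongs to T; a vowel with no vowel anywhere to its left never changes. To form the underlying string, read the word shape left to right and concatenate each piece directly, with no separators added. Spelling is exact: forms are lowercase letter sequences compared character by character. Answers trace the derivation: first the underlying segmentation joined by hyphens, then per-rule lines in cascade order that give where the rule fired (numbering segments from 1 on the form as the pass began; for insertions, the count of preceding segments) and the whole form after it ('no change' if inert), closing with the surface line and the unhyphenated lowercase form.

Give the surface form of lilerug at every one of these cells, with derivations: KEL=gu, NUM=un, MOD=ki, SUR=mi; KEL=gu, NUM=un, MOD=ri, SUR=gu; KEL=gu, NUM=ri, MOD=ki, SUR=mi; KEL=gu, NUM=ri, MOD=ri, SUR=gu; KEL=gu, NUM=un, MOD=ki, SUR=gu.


cell KEL=gu, NUM=un, MOD=ki, SUR=mi:
underlying: lilerug-t-aro-do-mu
1. f -> v, k -> g, p -> b, s -> z, t -> d / _ Z: no change
2. e -> o, i -> u / B C0 _: no change
3. 0 -> e / C _ C: inserts after position(s) 7: lilerugetarodomu
4. o -> e, u -> i / F C0 _: fires at position(s) 6: lilerigetarodomu
surface: lilerigetarodomu

cell KEL=gu, NUM=un, MOD=ri, SUR=gu:
underlying: lilerug-eta-aro-me-mu
1. f -> v, k -> g, p -> b, s -> z, t -> d / _ Z: no change
2. e -> o, i -> u / B C0 _: fires at position(s) 8, 15: lilerugotaaromomu
3. 0 -> e / C _ C: no change
4. o -> e, u -> i / F C0 _: fires at position(s) 6: lilerigotaaromomu
surface: lilerigotaaromomu

cell KEL=gu, NUM=ri, MOD=ki, SUR=mi:
underlying: lilerug-t-aro-do-ne
1. f -> v, k -> g, p -> b, s -> z, t -> d / _ Z: no change
2. e -> o, i -> u / B C0 _: fires at position(s) 15: lilerugtarodono
3. 0 -> e / C _ C: inserts after position(s) 7: lilerugetarodono
4. o -> e, u -> i / F C0 _: fires at position(s) 6: lilerigetarodono
surface: lilerigetarodono

cell KEL=gu, NUM=ri, MOD=ri, SUR=gu:
underlying: lilerug-eta-aro-me-ne
1. f -> v, k -> g, p -> b, s -> z, t -> d / _ Z: no change
2. e -> o, i -> u / B C0 _: fires at position(s) 8, 15: lilerugotaaromone
3. 0 -> e / C _ C: no change
4. o -> e, u -> i / F C0 _: fires at position(s) 6: lilerigotaaromone
surface: lilerigotaaromone

cell KEL=gu, NUM=un, MOD=ki, SUR=gu:
underlying: lilerug-eta-aro-do-mu
1. f -> v, k -> g, p -> b, s -> z, t -> d / _ Z: no change
2. e -> o, i -> u / B C0 _: fires at position(s) 8: lilerugotaarodomu
3. 0 -> e / C _ C: no change
4. o -> e, u -> i / F C0 _: fires at position(s) 6: lilerigotaarodomu
surface: lilerigotaarodomu


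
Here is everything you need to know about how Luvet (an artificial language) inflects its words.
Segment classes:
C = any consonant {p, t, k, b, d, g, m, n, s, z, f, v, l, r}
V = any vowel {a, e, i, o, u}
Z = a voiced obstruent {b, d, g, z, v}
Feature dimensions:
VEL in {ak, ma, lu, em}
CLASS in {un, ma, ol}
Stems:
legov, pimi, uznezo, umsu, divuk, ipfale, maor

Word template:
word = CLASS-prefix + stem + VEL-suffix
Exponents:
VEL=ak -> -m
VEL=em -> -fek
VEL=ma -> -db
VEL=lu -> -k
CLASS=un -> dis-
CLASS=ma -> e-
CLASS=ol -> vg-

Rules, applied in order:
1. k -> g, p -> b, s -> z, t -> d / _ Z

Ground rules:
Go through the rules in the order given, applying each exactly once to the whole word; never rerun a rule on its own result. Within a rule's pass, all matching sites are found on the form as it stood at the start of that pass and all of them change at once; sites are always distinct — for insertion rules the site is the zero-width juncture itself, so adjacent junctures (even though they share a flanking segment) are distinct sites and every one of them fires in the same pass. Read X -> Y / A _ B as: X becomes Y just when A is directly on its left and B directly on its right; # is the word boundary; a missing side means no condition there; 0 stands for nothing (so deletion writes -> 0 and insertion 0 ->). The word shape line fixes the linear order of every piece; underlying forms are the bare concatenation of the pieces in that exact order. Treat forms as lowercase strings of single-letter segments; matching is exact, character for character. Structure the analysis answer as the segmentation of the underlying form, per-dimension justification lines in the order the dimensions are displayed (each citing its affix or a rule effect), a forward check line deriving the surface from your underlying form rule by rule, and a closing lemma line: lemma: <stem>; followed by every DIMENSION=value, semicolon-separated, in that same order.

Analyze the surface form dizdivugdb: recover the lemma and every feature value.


underlying: dis-divuk-db
VEL=ma - signalled by the affix -db
CLASS=un - signalled by the affix dis-
check: disdivukdb -> dizdivugdb
lemma: divuk; VEL=ma; CLASS=un


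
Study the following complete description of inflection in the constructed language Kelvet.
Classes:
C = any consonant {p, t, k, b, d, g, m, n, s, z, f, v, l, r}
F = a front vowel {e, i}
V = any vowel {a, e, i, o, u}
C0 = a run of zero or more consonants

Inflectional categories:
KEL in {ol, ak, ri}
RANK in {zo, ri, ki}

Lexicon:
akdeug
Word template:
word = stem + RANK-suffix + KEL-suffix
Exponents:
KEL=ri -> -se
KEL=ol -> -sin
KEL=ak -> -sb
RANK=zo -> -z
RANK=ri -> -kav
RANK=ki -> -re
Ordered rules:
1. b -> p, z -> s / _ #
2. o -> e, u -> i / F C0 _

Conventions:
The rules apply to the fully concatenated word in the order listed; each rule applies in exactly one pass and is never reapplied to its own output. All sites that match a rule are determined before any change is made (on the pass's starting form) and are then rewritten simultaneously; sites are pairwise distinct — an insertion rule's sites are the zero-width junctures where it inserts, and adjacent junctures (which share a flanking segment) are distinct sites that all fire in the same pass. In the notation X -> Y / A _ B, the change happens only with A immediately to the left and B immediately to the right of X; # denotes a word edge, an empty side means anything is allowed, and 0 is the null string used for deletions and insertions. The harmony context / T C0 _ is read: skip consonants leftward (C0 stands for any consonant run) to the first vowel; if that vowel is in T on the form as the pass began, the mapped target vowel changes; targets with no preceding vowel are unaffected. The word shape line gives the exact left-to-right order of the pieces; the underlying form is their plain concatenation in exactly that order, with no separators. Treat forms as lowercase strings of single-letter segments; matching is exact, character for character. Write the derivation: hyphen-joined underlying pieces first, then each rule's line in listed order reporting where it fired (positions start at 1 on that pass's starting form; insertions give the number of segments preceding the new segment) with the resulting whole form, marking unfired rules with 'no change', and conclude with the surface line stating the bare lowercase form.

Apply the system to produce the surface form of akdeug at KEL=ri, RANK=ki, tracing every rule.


underlying: akdeug-re-se
1. b -> p, z -> s / _ #: no change
2. o -> e, u -> i / F C0 _: fires at position(s) 5: akdeigrese
surface: akdeigrese


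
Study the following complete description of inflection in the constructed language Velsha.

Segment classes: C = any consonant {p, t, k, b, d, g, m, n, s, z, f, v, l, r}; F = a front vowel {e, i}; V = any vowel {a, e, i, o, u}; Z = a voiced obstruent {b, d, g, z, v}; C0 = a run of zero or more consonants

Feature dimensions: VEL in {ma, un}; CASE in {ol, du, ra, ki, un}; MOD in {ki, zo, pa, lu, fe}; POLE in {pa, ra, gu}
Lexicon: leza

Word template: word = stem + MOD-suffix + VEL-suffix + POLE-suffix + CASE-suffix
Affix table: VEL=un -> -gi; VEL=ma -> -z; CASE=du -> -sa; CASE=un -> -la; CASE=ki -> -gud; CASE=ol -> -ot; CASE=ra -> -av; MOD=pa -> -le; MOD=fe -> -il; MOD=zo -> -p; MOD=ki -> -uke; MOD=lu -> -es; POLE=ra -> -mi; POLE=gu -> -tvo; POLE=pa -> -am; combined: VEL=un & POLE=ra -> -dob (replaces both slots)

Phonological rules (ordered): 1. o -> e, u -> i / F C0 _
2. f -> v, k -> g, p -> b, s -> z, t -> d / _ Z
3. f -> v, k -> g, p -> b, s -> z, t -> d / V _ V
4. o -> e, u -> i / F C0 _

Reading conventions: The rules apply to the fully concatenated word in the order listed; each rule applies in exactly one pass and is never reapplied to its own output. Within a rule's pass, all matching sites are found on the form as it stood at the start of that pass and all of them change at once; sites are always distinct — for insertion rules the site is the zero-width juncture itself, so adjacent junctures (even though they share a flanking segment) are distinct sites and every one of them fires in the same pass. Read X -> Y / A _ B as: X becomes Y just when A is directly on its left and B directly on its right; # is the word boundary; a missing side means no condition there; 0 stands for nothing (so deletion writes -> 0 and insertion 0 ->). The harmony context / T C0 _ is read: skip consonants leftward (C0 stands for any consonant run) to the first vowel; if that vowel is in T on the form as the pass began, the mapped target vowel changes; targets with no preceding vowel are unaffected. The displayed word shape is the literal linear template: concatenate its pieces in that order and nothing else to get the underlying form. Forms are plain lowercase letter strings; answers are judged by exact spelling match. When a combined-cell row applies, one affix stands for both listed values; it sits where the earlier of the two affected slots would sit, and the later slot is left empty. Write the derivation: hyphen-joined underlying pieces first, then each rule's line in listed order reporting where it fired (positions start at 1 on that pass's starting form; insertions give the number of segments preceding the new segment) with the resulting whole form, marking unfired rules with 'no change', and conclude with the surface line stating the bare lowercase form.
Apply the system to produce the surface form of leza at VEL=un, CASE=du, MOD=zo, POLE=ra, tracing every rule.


underlying: leza-p-dob-sa
1. o -> e, u -> i / F C0 _: no change
2. f -> v, k -> g, p -> b, s -> z, t -> d / _ Z: fires at position(s) 5: lezabdobsa
3. f -> v, k -> g, p -> b, s -> z, t -> d / V _ V: no change
4. o -> e, u -> i / F C0 _: no change
surface: lezabdobsa


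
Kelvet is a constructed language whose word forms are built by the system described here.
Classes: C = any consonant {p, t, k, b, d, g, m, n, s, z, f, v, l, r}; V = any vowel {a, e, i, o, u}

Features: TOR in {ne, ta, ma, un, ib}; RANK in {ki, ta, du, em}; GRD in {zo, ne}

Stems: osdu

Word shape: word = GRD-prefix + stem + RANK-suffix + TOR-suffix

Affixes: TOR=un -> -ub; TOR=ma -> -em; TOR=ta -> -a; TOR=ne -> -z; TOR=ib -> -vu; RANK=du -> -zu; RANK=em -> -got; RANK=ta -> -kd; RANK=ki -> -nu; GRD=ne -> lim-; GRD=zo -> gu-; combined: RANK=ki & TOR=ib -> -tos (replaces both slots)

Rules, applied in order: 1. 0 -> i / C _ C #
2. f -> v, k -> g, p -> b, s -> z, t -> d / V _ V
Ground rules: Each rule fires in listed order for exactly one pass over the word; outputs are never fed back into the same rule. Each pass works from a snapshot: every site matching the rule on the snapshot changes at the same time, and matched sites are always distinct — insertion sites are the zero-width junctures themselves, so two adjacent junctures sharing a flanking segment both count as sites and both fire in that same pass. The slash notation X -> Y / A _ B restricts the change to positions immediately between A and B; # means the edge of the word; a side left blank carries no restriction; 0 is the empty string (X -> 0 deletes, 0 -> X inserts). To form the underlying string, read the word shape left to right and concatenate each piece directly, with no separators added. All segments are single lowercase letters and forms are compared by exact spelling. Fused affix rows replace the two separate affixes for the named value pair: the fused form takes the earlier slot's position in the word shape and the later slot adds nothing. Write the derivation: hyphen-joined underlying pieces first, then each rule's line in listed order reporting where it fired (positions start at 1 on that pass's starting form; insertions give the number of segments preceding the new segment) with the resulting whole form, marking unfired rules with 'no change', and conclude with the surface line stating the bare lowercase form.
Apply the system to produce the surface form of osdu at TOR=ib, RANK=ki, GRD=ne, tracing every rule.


underlying: lim-osdu-tos
1. 0 -> i / C _ C #: no change
2. f -> v, k -> g, p -> b, s -> z, t -> d / V _ V: fires at position(s) 8: limosdudos
surface: limosdudos


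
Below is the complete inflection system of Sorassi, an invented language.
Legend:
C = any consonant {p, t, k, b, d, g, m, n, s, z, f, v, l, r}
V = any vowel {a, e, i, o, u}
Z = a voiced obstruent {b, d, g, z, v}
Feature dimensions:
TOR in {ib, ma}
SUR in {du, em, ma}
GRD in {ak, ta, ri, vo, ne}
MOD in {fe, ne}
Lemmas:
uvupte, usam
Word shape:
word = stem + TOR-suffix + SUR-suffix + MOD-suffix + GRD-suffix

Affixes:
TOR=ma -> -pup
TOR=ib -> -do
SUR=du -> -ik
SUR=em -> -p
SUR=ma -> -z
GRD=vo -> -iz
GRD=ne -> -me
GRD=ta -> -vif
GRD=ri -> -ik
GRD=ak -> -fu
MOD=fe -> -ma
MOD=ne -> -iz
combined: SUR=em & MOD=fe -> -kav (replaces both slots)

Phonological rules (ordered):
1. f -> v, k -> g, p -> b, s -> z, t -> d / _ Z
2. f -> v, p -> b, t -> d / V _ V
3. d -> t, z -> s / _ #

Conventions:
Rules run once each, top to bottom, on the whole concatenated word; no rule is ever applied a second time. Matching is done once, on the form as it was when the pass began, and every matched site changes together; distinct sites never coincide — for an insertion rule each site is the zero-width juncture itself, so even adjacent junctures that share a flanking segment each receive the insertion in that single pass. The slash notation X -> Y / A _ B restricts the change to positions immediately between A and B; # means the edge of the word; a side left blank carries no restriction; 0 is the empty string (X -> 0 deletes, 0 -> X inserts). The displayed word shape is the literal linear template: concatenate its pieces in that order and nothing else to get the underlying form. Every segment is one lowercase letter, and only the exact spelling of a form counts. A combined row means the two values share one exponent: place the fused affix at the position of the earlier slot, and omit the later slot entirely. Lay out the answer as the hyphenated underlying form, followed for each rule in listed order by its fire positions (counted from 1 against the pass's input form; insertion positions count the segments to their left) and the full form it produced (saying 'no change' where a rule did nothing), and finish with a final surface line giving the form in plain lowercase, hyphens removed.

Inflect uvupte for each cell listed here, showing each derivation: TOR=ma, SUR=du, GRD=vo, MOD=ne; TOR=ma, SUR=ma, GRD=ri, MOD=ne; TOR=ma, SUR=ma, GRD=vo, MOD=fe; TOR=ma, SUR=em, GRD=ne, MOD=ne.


cell TOR=ma, SUR=du, GRD=vo, MOD=ne:
underlying: uvupte-pup-ik-iz-iz
1. f -> v, k -> g, p -> b, s -> z, t -> d / _ Z: no change
2. f -> v, p -> b, t -> d / V _ V: fires at position(s) 7, 9: uvuptebubikiziz
3. d -> t, z -> s / _ #: fires at position(s) 15: uvuptebubikizis
surface: uvuptebubikizis

cell TOR=ma, SUR=ma, GRD=ri, MOD=ne:
underlying: uvupte-pup-z-iz-ik
1. f -> v, k -> g, p -> b, s -> z, t -> d / _ Z: fires at position(s) 9: uvuptepubzizik
2. f -> v, p -> b, t -> d / V _ V: fires at position(s) 7: uvuptebubzizik
3. d -> t, z -> s / _ #: no change
surface: uvuptebubzizik

cell TOR=ma, SUR=ma, GRD=vo, MOD=fe:
underlying: uvupte-pup-z-ma-iz
1. f -> v, k -> g, p -> b, s -> z, t -> d / _ Z: fires at position(s) 9: uvuptepubzmaiz
2. f -> v, p -> b, t -> d / V _ V: fires at position(s) 7: uvuptebubzmaiz
3. d -> t, z -> s / _ #: fires at position(s) 14: uvuptebubzmais
surface: uvuptebubzmais

cell TOR=ma, SUR=em, GRD=ne, MOD=ne:
underlying: uvupte-pup-p-iz-me
1. f -> v, k -> g, p -> b, s -> z, t -> d / _ Z: no change
2. f -> v, p -> b, t -> d / V _ V: fires at position(s) 7: uvuptebuppizme
3. d -> t, z -> s / _ #: no change
surface: uvuptebuppizme


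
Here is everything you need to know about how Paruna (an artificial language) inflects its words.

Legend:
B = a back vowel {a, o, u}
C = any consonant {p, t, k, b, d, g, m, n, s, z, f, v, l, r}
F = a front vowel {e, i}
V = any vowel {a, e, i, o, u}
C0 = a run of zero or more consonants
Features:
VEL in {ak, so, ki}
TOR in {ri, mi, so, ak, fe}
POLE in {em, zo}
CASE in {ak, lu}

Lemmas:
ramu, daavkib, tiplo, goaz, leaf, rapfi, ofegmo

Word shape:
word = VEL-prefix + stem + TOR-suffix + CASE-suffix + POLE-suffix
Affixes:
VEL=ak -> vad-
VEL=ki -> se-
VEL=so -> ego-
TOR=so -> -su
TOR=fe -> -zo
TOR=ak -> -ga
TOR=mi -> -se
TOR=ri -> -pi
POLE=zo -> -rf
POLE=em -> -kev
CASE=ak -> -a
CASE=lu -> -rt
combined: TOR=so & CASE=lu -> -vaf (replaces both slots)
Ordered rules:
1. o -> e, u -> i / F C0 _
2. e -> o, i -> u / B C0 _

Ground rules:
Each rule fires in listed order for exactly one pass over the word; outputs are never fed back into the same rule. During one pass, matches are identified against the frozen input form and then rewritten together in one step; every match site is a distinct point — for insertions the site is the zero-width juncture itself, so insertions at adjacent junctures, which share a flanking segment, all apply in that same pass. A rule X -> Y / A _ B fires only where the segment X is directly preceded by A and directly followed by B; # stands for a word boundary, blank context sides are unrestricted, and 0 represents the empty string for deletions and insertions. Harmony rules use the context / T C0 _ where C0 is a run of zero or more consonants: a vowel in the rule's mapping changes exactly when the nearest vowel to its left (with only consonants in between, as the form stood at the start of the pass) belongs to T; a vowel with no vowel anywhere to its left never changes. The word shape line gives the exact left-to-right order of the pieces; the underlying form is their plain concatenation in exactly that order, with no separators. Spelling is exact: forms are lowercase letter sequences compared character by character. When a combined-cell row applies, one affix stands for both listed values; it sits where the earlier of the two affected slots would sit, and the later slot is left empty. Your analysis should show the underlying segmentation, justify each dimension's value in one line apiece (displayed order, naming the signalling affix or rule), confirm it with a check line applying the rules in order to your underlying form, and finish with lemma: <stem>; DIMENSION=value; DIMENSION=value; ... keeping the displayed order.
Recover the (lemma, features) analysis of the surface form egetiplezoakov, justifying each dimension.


underlying: ego-tiplo-zo-a-kev
VEL=so - signalled by the affix ego-
TOR=fe - signalled by the affix -zo
POLE=em - signalled by the affix -kev
CASE=ak - signalled by the affix -a
check: egotiplozoakev -> egetiplezoakev -> egetiplezoakov
lemma: tiplo; VEL=so; TOR=fe; POLE=em; CASE=ak


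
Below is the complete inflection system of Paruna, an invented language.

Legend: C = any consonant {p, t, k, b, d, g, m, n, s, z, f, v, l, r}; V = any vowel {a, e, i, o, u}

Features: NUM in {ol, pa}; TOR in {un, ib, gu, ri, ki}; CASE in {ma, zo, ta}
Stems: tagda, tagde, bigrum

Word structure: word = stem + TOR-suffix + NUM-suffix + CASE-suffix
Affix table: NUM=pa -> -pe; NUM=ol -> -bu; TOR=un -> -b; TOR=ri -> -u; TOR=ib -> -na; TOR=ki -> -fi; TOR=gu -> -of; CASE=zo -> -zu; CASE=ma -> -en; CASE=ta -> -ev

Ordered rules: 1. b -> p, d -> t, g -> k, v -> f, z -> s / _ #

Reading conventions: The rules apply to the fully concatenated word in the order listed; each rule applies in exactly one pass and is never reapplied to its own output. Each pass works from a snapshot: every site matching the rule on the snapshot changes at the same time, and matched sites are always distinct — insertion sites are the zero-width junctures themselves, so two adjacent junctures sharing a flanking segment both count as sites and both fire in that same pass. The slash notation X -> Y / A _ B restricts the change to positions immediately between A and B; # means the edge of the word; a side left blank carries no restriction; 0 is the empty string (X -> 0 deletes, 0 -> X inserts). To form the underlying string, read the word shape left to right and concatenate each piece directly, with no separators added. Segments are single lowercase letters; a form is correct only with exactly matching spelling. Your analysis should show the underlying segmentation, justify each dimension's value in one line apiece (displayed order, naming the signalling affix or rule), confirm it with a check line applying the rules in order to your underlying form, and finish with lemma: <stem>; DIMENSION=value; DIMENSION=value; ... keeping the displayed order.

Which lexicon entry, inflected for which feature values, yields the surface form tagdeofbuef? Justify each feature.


underlying: tagde-of-bu-ev
NUM=ol - signalled by the affix -bu
TOR=gu - signalled by the affix -of
CASE=ta - signalled by the affix -ev
check: tagdeofbuev -> tagdeofbuef
lemma: tagde; NUM=ol; TOR=gu; CASE=ta


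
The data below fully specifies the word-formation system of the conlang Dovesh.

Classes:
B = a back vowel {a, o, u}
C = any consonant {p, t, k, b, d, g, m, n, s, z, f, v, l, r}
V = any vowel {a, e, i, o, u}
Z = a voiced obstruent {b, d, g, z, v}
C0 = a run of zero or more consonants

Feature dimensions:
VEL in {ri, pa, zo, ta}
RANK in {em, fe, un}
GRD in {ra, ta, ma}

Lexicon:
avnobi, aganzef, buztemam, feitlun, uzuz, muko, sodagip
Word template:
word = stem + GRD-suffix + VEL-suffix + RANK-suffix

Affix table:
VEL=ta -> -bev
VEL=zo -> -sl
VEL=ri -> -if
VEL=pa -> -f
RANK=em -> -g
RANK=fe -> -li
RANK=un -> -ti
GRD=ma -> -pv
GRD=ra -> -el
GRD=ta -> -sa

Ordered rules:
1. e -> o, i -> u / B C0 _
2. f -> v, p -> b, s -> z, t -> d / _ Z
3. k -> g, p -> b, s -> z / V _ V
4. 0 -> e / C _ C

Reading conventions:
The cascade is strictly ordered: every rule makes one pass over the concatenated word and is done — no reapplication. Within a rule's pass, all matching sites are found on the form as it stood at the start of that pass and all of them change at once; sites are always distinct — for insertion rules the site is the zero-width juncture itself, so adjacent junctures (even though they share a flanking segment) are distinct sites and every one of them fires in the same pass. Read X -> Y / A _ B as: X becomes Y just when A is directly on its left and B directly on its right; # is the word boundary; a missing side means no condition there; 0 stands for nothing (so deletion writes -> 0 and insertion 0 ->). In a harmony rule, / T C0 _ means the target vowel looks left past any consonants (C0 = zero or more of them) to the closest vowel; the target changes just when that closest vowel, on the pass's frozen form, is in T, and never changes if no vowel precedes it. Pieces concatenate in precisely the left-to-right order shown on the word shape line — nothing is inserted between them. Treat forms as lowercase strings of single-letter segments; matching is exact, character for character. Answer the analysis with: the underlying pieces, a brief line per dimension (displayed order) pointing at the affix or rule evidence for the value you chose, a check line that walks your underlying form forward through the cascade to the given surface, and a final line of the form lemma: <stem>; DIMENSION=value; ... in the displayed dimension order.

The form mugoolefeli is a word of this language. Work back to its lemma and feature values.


underlying: muko-el-f-li
VEL=pa - signalled by the affix -f
RANK=fe - signalled by the affix -li
GRD=ra - signalled by the affix -el
check: mukoelfli -> mukoolfli -> mukoolfli -> mugoolfli -> mugoolefeli
lemma: muko; VEL=pa; RANK=fe; GRD=ra


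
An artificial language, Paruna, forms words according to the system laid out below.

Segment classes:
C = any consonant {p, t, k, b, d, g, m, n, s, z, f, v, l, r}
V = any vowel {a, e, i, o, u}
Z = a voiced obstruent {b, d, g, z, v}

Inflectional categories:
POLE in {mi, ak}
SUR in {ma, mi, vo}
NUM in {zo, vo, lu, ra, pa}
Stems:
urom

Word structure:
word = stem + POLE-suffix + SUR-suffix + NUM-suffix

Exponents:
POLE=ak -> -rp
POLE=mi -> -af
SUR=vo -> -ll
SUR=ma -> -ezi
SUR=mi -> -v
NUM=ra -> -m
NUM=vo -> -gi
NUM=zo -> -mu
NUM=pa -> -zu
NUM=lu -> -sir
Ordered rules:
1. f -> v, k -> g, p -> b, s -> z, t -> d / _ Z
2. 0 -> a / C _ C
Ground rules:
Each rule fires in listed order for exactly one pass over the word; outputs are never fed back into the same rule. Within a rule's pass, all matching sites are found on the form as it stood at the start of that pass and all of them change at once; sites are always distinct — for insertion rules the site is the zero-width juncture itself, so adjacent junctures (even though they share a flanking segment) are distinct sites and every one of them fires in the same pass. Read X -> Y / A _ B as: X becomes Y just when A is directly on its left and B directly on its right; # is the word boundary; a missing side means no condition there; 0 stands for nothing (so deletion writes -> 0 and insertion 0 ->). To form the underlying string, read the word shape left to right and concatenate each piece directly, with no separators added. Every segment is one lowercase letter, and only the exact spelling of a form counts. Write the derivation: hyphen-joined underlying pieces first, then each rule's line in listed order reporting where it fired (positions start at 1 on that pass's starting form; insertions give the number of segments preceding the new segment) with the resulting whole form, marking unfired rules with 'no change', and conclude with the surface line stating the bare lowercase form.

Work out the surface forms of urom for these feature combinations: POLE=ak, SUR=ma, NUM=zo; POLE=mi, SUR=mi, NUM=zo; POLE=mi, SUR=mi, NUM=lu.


cell POLE=ak, SUR=ma, NUM=zo:
underlying: urom-rp-ezi-mu
1. f -> v, k -> g, p -> b, s -> z, t -> d / _ Z: no change
2. 0 -> a / C _ C: inserts after position(s) 4, 5: uromarapezimu
surface: uromarapezimu

cell POLE=mi, SUR=mi, NUM=zo:
underlying: urom-af-v-mu
1. f -> v, k -> g, p -> b, s -> z, t -> d / _ Z: fires at position(s) 6: uromavvmu
2. 0 -> a / C _ C: inserts after position(s) 6, 7: uromavavamu
surface: uromavavamu

cell POLE=mi, SUR=mi, NUM=lu:
underlying: urom-af-v-sir
1. f -> v, k -> g, p -> b, s -> z, t -> d / _ Z: fires at position(s) 6: uromavvsir
2. 0 -> a / C _ C: inserts after position(s) 6, 7: uromavavasir
surface: uromavavasir
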